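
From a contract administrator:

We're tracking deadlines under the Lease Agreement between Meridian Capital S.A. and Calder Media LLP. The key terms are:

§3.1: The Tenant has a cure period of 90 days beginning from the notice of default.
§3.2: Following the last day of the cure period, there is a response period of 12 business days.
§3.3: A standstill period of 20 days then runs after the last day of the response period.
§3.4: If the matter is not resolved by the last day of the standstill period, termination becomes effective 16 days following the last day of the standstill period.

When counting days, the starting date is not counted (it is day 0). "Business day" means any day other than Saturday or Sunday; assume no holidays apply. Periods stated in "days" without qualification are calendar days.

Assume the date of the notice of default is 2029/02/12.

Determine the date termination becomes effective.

The last day of the cure period: 90 calendar days after 2029/02/12 is 2029/05/13.
From Sunday, 2029/05/13, 12 business days (May 14, May 15, May 16, May 17, …, May 25, May 28, May 29, skipping weekends) brings us to Tuesday, 2029/05/29, which is the last day of the response period.
The last day of the standstill period: 2029/05/29 + 20 days = 2029/06/18.
The date termination becomes effective: 2029/06/18 + 16 days = 2029/07/04.

2029/07/04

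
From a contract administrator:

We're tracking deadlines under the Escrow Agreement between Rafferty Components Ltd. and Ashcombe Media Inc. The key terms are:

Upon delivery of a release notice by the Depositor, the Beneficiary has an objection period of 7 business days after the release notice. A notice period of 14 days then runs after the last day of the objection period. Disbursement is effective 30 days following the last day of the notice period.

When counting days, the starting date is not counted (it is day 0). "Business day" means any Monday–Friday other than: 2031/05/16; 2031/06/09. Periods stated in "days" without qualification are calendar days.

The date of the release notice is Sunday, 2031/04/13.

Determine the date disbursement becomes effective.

The last day of the objection period: counting 7 business days from Sunday, 2031/04/13 (Apr 14, Apr 15, Apr 16, Apr 17, Apr 18, Apr 21, Apr 22, skipping weekends) reaches Tuesday, 2031/04/22.
The last day of the notice period: 2031/04/22 + 14 days = 2031/05/06.
The date disbursement becomes effective: 30 calendar days after 2031/05/06 is 2031/06/05.

2031/06/05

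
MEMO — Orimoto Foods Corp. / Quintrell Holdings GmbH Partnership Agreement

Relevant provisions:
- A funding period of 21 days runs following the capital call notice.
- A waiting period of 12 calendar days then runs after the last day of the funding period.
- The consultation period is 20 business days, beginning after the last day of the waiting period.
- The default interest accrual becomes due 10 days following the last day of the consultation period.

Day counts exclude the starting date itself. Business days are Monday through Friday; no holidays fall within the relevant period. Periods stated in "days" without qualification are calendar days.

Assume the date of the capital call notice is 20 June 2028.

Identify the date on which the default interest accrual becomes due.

The last day of the funding period: 20 June 2028 + 21 days = 11 July 2028.
The last day of the waiting period: 11 July 2028 + 12 days = 23 July 2028.
The last day of the consultation period: counting 20 business days from Sunday, 23 July 2028 (Jul 24, Jul 25, Jul 26, Jul 27, …, Aug 16, Aug 17, Aug 18, skipping weekends) reaches Friday, 18 August 2028.
Adding 10 calendar days to 18 August 2028 gives 28 August 2028, which is the date on which the default interest accrual becomes due.

28 August 2028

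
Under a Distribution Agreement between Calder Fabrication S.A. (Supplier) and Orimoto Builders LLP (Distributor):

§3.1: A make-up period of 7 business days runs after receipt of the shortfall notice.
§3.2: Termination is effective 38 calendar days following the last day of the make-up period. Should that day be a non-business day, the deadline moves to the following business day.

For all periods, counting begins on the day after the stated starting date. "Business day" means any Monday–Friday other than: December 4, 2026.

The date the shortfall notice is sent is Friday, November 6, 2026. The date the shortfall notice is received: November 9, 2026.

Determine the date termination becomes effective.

December 28, 2026

The last day of the make-up period: 7 business days after Monday, November 9, 2026, skipping weekends — Nov 10, Nov 11, Nov 12, Nov 13, Nov 16, Nov 17, Nov 18 — lands on Wednesday, November 18, 2026.
Adding 38 calendar days to November 18, 2026 gives December 26, 2026, which is the date termination becomes effective. That falls on a Saturday, so it rolls to the next business day, Monday, December 28, 2026.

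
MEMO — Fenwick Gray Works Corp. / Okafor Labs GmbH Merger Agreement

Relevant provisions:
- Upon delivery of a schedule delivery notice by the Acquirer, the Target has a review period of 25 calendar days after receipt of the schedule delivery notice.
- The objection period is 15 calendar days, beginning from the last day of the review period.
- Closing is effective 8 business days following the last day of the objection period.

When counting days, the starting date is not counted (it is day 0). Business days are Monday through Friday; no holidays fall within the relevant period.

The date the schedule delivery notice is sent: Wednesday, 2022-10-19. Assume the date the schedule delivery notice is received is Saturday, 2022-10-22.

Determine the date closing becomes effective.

2022-12-13

The last day of the review period: 2022-10-22 + 25 days = 2022-11-16.
The last day of the objection period: 2022-11-16 + 15 days = 2022-12-01.
The date closing becomes effective: counting 8 business days from Thursday, 2022-12-01 (Dec 2, Dec 5, Dec 6, Dec 7, Dec 8, Dec 9, Dec 12, Dec 13, skipping weekends) reaches Tuesday, 2022-12-13.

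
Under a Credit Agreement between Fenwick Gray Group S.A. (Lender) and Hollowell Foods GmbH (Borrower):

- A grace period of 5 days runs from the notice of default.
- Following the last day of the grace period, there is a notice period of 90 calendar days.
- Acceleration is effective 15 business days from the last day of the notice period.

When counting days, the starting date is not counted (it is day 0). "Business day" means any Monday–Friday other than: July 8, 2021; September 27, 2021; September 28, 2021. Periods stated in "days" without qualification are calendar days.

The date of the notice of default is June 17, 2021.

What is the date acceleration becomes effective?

The last day of the grace period: 5 calendar days after June 17, 2021 is June 22, 2021.
The last day of the notice period: 90 calendar days after June 22, 2021 is September 20, 2021.
From Monday, September 20, 2021, 15 business days (Sep 21, Sep 22, Sep 23, Sep 24, …, Oct 11, Oct 12, Oct 13, skipping weekends and the listed holidays on Sep 27, Sep 28) brings us to Wednesday, October 13, 2021, which is the date acceleration becomes effective.

October 13, 2021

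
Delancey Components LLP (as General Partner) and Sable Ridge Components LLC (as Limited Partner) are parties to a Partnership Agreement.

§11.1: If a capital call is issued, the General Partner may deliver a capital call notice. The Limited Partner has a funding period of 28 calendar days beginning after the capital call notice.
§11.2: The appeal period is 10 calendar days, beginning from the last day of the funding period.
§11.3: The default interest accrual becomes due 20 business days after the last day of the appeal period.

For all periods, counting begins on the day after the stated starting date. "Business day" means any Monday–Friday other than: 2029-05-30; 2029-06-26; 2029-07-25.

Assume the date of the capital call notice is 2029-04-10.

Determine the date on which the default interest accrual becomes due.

The last day of the funding period: 28 calendar days after 2029-04-10 is 2029-05-08.
Adding 10 calendar days to 2029-05-08 gives 2029-05-18, which is the last day of the appeal period.
The date on which the default interest accrual becomes due: counting 20 business days from Friday, 2029-05-18 (May 21, May 22, May 23, May 24, …, Jun 14, Jun 15, Jun 18, skipping weekends and the listed holiday on May 30) reaches Monday, 2029-06-18.

2029-06-18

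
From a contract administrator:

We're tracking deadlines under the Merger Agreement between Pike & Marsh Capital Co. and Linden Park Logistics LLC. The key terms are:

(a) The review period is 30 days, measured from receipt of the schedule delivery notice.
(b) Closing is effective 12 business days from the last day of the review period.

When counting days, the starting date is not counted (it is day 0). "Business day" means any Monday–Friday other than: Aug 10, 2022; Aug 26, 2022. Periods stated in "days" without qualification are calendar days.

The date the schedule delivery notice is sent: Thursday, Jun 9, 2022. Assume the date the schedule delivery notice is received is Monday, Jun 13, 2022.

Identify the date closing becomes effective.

Adding 30 calendar days to Jun 13, 2022 gives Jul 13, 2022, which is the last day of the review period.
The date closing becomes effective: counting 12 business days from Wednesday, Jul 13, 2022 (Jul 14, Jul 15, Jul 18, Jul 19, …, Jul 27, Jul 28, Jul 29, skipping weekends) reaches Friday, Jul 29, 2022.

Jul 29, 2022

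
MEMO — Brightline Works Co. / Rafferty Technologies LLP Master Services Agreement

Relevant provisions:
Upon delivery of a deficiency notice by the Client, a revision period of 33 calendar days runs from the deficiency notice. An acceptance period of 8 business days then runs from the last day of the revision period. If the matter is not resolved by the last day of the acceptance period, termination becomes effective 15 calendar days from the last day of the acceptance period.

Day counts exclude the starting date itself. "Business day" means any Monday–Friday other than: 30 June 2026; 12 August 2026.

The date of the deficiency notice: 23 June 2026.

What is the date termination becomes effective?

The last day of the revision period: 33 calendar days after 23 June 2026 is 26 July 2026.
The last day of the acceptance period: 8 business days after Sunday, 26 July 2026, skipping weekends — Jul 27, Jul 28, Jul 29, Jul 30, Jul 31, Aug 3, Aug 4, Aug 5 — lands on Wednesday, 5 August 2026.
The date termination becomes effective: 15 calendar days after 5 August 2026 is 20 August 2026.

20 August 2026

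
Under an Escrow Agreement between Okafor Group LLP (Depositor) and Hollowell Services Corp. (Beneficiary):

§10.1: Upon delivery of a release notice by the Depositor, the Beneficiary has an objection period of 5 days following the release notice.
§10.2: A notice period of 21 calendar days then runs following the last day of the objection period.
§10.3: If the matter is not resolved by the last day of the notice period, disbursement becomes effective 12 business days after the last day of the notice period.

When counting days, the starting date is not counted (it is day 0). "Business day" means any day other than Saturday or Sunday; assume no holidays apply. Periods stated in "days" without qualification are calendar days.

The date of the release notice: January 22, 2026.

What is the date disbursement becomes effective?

March 5, 2026

Adding 5 calendar days to January 22, 2026 gives January 27, 2026, which is the last day of the objection period.
Adding 21 calendar days to January 27, 2026 gives February 17, 2026, which is the last day of the notice period.
The date disbursement becomes effective: 12 business days after Tuesday, February 17, 2026, skipping weekends — Feb 18, Feb 19, Feb 20, Feb 23, …, Mar 3, Mar 4, Mar 5 — lands on Thursday, March 5, 2026.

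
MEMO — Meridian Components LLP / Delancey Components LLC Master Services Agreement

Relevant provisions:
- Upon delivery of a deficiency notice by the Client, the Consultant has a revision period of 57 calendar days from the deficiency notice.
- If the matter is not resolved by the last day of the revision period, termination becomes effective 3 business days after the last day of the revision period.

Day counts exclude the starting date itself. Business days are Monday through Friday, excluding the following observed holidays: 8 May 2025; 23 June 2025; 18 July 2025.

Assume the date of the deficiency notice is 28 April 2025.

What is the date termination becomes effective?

Adding 57 calendar days to 28 April 2025 gives 24 June 2025, which is the last day of the revision period.
The date termination becomes effective: 3 business days after Tuesday, 24 June 2025, skipping weekends — Jun 25, Jun 26, Jun 27 — lands on Friday, 27 June 2025.

27 June 2025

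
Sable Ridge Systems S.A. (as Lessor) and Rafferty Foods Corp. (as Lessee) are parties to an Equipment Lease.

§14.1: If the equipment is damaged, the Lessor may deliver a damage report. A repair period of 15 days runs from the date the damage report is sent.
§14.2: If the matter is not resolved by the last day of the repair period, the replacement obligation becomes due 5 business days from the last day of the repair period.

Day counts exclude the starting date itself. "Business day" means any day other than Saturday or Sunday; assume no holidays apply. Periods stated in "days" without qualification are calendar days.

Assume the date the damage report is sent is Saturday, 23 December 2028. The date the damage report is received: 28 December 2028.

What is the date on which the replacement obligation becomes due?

12 January 2029

The last day of the repair period: 15 calendar days after 23 December 2028 is 7 January 2029.
The date on which the replacement obligation becomes due: counting 5 business days from Sunday, 7 January 2029 (Jan 8, Jan 9, Jan 10, Jan 11, Jan 12, skipping weekends) reaches Friday, 12 January 2029.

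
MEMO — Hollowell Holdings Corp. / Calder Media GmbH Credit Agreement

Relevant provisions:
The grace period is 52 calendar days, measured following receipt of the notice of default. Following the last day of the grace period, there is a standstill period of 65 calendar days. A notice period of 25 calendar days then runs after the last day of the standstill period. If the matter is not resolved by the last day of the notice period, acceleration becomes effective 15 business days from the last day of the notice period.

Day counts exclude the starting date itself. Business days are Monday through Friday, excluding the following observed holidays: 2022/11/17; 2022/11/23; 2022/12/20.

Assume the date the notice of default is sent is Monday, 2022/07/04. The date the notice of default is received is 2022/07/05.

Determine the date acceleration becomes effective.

Adding 52 calendar days to 2022/07/05 gives 2022/08/26, which is the last day of the grace period.
The last day of the standstill period: 2022/08/26 + 65 days = 2022/10/30.
Adding 25 calendar days to 2022/10/30 gives 2022/11/24, which is the last day of the notice period.
From Thursday, 2022/11/24, 15 business days (Nov 25, Nov 28, Nov 29, Nov 30, …, Dec 13, Dec 14, Dec 15, skipping weekends) brings us to Thursday, 2022/12/15, which is the date acceleration becomes effective.

2022/12/15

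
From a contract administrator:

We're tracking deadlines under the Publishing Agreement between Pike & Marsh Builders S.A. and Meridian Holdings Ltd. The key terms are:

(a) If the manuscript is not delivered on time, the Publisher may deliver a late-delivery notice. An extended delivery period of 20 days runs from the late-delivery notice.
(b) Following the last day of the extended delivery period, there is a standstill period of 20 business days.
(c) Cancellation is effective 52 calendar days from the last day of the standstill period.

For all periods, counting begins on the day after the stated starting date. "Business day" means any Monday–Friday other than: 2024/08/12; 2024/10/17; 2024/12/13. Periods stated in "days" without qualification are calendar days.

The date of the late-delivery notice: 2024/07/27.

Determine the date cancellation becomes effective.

The last day of the extended delivery period: 2024/07/27 + 20 days = 2024/08/16.
The last day of the standstill period: 20 business days after Friday, 2024/08/16, skipping weekends — Aug 19, Aug 20, Aug 21, Aug 22, …, Sep 11, Sep 12, Sep 13 — lands on Friday, 2024/09/13.
Adding 52 calendar days to 2024/09/13 gives 2024/11/04, which is the date cancellation becomes effective.

2024/11/04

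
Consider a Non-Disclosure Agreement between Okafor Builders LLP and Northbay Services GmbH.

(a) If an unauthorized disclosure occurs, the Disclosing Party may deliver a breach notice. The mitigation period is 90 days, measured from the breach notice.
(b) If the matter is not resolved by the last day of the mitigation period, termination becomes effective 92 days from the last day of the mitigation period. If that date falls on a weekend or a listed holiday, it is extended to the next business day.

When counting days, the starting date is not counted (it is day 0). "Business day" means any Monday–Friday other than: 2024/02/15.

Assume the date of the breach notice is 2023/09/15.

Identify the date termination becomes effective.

2024/03/15

The last day of the mitigation period: 90 calendar days after 2023/09/15 is 2023/12/14.
The date termination becomes effective: 2023/12/14 + 92 days = 2024/03/15. 2024/03/15 is a Friday and is not a listed holiday, so no roll-forward applies.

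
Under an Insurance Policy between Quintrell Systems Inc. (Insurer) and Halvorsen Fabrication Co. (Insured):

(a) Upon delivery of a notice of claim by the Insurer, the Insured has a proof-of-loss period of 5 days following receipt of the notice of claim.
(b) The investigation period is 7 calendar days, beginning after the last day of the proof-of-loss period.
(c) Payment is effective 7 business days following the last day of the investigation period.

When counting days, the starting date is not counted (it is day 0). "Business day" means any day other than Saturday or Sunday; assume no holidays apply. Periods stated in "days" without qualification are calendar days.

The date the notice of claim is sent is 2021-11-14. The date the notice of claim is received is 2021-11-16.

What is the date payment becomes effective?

2021-12-07

The last day of the proof-of-loss period: 5 calendar days after 2021-11-16 is 2021-11-21.
Adding 7 calendar days to 2021-11-21 gives 2021-11-28, which is the last day of the investigation period.
The date payment becomes effective: counting 7 business days from Sunday, 2021-11-28 (Nov 29, Nov 30, Dec 1, Dec 2, Dec 3, Dec 6, Dec 7, skipping weekends) reaches Tuesday, 2021-12-07.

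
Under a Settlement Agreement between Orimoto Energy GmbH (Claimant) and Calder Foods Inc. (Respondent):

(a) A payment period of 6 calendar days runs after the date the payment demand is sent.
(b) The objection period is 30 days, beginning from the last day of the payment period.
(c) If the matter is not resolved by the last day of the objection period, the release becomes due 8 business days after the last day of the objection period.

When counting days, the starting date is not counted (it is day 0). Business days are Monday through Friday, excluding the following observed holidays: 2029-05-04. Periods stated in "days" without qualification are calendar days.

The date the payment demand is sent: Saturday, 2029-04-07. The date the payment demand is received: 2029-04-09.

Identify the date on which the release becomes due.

2029-05-23

The last day of the payment period: 2029-04-07 + 6 days = 2029-04-13.
The last day of the objection period: 2029-04-13 + 30 days = 2029-05-13.
The date on which the release becomes due: 8 business days after Sunday, 2029-05-13, skipping weekends — May 14, May 15, May 16, May 17, May 18, May 21, May 22, May 23 — lands on Wednesday, 2029-05-23.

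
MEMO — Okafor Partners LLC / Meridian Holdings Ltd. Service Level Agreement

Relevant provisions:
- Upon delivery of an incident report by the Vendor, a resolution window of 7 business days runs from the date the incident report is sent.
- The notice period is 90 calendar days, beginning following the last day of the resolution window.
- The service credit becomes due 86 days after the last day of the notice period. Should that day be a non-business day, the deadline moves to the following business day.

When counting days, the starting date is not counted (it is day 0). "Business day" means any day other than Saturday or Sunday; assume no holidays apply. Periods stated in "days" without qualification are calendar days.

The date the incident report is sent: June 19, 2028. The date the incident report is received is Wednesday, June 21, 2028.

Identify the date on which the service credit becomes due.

From Monday, June 19, 2028, 7 business days (Jun 20, Jun 21, Jun 22, Jun 23, Jun 26, Jun 27, Jun 28, skipping weekends) brings us to Wednesday, June 28, 2028, which is the last day of the resolution window.
The last day of the notice period: June 28, 2028 + 90 days = September 26, 2028.
The date on which the service credit becomes due: September 26, 2028 + 86 days = December 21, 2028. December 21, 2028 is a Thursday, so no roll-forward applies.

December 21, 2028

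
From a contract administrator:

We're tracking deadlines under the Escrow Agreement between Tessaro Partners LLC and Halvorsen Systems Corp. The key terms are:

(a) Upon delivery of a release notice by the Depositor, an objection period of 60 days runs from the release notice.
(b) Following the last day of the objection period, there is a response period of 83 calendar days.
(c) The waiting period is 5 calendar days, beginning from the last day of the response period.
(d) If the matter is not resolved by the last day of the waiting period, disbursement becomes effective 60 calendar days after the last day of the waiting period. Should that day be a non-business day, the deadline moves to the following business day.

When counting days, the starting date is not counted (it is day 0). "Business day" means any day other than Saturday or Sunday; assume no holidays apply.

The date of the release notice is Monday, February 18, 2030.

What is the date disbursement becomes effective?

September 16, 2030

The last day of the objection period: February 18, 2030 + 60 days = April 19, 2030.
Adding 83 calendar days to April 19, 2030 gives July 11, 2030, which is the last day of the response period.
The last day of the waiting period: 5 calendar days after July 11, 2030 is July 16, 2030.
The date disbursement becomes effective: 60 calendar days after July 16, 2030 is September 14, 2030. That falls on a Saturday, so it rolls to the next business day, Monday, September 16, 2030.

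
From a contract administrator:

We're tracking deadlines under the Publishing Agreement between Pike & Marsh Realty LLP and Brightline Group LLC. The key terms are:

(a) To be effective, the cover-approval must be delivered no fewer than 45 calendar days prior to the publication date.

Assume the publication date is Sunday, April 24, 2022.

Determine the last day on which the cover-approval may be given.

Counting back 45 calendar days from April 24, 2022 gives March 10, 2022.

March 10, 2022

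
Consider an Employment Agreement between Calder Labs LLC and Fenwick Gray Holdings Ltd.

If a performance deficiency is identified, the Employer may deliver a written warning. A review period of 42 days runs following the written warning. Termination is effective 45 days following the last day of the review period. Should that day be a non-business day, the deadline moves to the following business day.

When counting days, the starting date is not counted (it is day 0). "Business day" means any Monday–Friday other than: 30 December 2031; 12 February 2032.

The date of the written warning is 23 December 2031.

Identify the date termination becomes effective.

The last day of the review period: 42 calendar days after 23 December 2031 is 3 February 2032.
The date termination becomes effective: 3 February 2032 + 45 days = 19 March 2032. 19 March 2032 is a Friday and is not a listed holiday, so no roll-forward applies.

19 March 2032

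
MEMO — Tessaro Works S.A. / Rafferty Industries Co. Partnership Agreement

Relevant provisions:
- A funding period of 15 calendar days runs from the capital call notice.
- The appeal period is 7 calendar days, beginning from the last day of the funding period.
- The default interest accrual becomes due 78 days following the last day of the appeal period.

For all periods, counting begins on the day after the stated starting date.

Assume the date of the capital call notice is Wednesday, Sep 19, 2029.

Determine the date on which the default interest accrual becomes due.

The last day of the funding period: Sep 19, 2029 + 15 days = Oct 4, 2029.
The last day of the appeal period: 7 calendar days after Oct 4, 2029 is Oct 11, 2029.
Adding 78 calendar days to Oct 11, 2029 gives Dec 28, 2029, which is the date on which the default interest accrual becomes due.

Dec 28, 2029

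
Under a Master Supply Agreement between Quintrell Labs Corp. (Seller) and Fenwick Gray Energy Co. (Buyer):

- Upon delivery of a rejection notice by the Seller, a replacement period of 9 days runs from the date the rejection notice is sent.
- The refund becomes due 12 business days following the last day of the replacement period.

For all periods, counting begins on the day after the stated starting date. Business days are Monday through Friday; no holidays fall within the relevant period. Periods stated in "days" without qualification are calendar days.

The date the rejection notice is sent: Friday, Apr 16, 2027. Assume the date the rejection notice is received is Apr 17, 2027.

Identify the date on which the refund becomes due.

May 11, 2027

The last day of the replacement period: Apr 16, 2027 + 9 days = Apr 25, 2027.
From Sunday, Apr 25, 2027, 12 business days (Apr 26, Apr 27, Apr 28, Apr 29, …, May 7, May 10, May 11, skipping weekends) brings us to Tuesday, May 11, 2027, which is the date on which the refund becomes due.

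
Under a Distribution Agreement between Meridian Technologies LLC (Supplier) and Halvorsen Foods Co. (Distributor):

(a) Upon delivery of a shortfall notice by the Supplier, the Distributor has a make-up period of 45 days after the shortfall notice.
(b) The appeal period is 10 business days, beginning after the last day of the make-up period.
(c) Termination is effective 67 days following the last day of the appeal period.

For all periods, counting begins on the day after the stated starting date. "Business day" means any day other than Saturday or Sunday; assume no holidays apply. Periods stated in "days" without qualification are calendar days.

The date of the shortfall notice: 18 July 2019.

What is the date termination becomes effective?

19 November 2019

The last day of the make-up period: 18 July 2019 + 45 days = 1 September 2019.
The last day of the appeal period: 10 business days after Sunday, 1 September 2019, skipping weekends — Sep 2, Sep 3, Sep 4, Sep 5, Sep 6, Sep 9, Sep 10, Sep 11, Sep 12, Sep 13 — lands on Friday, 13 September 2019.
The date termination becomes effective: 67 calendar days after 13 September 2019 is 19 November 2019.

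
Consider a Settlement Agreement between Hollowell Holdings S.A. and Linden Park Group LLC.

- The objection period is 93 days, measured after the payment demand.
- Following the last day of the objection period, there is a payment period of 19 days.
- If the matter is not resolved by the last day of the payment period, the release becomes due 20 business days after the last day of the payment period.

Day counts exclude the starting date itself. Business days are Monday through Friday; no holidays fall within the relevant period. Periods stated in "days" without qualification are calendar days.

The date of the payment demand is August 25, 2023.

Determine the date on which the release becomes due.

Adding 93 calendar days to August 25, 2023 gives November 26, 2023, which is the last day of the objection period.
Adding 19 calendar days to November 26, 2023 gives December 15, 2023, which is the last day of the payment period.
From Friday, December 15, 2023, 20 business days (Dec 18, Dec 19, Dec 20, Dec 21, …, Jan 10, Jan 11, Jan 12, skipping weekends) brings us to Friday, January 12, 2024, which is the date on which the release becomes due.

January 12, 2024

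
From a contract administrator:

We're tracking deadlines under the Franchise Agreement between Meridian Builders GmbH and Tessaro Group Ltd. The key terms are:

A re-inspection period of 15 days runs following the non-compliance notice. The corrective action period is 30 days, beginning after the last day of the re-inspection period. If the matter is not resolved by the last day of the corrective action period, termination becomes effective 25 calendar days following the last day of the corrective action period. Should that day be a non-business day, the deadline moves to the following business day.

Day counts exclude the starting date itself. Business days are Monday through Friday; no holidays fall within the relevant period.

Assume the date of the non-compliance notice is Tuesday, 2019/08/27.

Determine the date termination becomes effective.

The last day of the re-inspection period: 15 calendar days after 2019/08/27 is 2019/09/11.
The last day of the corrective action period: 2019/09/11 + 30 days = 2019/10/11.
The date termination becomes effective: 2019/10/11 + 25 days = 2019/11/05. 2019/11/05 is a Tuesday, so no roll-forward applies.

2019/11/05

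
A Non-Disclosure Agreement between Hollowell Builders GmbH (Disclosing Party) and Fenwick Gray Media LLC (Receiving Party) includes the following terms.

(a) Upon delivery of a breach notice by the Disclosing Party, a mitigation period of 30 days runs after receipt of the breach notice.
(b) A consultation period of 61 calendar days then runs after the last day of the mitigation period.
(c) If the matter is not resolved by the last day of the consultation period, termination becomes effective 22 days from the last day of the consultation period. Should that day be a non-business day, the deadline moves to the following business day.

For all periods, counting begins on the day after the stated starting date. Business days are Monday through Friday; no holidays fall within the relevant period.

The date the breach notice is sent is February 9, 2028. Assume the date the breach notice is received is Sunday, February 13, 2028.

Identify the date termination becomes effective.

June 5, 2028

The last day of the mitigation period: 30 calendar days after February 13, 2028 is March 14, 2028.
The last day of the consultation period: 61 calendar days after March 14, 2028 is May 14, 2028.
Adding 22 calendar days to May 14, 2028 gives June 5, 2028, which is the date termination becomes effective. June 5, 2028 is a Monday, so no roll-forward applies.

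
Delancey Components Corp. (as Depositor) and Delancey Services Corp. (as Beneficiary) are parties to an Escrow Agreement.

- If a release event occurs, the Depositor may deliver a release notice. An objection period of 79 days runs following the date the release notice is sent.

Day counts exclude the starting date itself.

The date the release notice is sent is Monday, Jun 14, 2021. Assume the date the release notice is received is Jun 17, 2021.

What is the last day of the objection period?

Sep 1, 2021

The last day of the objection period: 79 calendar days after Jun 14, 2021 is Sep 1, 2021.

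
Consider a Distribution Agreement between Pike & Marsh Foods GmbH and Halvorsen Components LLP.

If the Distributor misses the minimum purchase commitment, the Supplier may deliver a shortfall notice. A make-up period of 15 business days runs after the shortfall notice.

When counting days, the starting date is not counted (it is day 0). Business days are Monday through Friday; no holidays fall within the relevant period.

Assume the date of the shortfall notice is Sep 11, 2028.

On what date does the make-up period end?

The last day of the make-up period: 15 business days after Monday, Sep 11, 2028, skipping weekends — Sep 12, Sep 13, Sep 14, Sep 15, …, Sep 28, Sep 29, Oct 2 — lands on Monday, Oct 2, 2028.

Oct 2, 2028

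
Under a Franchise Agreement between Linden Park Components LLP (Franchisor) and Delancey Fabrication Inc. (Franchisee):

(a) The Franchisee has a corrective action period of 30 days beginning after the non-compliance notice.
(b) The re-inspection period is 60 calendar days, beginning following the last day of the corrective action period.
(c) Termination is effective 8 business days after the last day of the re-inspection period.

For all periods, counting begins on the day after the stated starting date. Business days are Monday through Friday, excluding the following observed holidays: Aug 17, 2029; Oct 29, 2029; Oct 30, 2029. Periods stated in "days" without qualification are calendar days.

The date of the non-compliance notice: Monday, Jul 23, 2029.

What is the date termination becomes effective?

The last day of the corrective action period: 30 calendar days after Jul 23, 2029 is Aug 22, 2029.
The last day of the re-inspection period: Aug 22, 2029 + 60 days = Oct 21, 2029.
The date termination becomes effective: 8 business days after Sunday, Oct 21, 2029, skipping weekends and the listed holidays on Oct 29, Oct 30 — Oct 22, Oct 23, Oct 24, Oct 25, Oct 26, Oct 31, Nov 1, Nov 2 — lands on Friday, Nov 2, 2029.

Nov 2, 2029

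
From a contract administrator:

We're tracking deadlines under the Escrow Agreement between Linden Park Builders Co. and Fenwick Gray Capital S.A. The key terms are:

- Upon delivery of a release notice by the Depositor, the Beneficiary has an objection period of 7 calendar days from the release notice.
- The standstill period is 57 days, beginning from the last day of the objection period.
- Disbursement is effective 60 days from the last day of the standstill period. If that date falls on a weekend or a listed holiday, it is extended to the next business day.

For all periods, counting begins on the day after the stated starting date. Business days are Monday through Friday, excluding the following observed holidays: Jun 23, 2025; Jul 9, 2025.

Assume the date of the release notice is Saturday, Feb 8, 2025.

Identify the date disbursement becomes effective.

Jun 12, 2025

The last day of the objection period: Feb 8, 2025 + 7 days = Feb 15, 2025.
The last day of the standstill period: 57 calendar days after Feb 15, 2025 is Apr 13, 2025.
The date disbursement becomes effective: Apr 13, 2025 + 60 days = Jun 12, 2025. Jun 12, 2025 is a Thursday and is not a listed holiday, so no roll-forward applies.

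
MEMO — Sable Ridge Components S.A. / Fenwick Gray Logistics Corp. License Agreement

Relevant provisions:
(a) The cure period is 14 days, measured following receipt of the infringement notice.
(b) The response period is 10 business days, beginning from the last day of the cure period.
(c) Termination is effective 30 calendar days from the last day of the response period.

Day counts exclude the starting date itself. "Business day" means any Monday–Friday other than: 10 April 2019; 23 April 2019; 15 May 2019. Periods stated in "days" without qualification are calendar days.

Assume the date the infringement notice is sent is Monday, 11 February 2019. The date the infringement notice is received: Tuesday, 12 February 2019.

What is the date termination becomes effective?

Adding 14 calendar days to 12 February 2019 gives 26 February 2019, which is the last day of the cure period.
The last day of the response period: 10 business days after Tuesday, 26 February 2019, skipping weekends — Feb 27, Feb 28, Mar 1, Mar 4, Mar 5, Mar 6, Mar 7, Mar 8, Mar 11, Mar 12 — lands on Tuesday, 12 March 2019.
Adding 30 calendar days to 12 March 2019 gives 11 April 2019, which is the date termination becomes effective.

11 April 2019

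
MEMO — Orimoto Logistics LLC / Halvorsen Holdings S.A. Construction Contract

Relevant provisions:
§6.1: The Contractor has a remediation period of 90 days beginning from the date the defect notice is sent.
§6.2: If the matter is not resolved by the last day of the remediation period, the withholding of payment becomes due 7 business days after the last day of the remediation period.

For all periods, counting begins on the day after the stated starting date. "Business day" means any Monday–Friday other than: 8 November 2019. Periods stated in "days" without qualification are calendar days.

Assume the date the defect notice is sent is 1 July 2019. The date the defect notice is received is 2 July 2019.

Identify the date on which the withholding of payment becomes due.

8 October 2019

The last day of the remediation period: 90 calendar days after 1 July 2019 is 29 September 2019.
The date on which the withholding of payment becomes due: 7 business days after Sunday, 29 September 2019, skipping weekends — Sep 30, Oct 1, Oct 2, Oct 3, Oct 4, Oct 7, Oct 8 — lands on Tuesday, 8 October 2019.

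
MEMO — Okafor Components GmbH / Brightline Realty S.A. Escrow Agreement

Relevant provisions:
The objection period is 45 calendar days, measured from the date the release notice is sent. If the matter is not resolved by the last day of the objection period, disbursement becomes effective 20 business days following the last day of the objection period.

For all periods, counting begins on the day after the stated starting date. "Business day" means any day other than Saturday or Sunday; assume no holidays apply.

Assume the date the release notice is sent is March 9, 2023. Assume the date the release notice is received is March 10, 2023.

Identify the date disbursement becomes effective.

May 19, 2023

The last day of the objection period: March 9, 2023 + 45 days = April 23, 2023.
The date disbursement becomes effective: counting 20 business days from Sunday, April 23, 2023 (Apr 24, Apr 25, Apr 26, Apr 27, …, May 17, May 18, May 19, skipping weekends) reaches Friday, May 19, 2023.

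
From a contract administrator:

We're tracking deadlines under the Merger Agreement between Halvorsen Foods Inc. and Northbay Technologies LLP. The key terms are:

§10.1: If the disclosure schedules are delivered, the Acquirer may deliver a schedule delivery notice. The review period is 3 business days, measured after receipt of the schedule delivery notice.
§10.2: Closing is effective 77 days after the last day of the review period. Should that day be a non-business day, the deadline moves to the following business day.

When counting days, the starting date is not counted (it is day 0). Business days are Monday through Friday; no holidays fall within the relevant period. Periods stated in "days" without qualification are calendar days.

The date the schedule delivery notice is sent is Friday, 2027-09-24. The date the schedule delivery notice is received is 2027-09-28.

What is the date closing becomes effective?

2027-12-17

The last day of the review period: 3 business days after Tuesday, 2027-09-28, skipping weekends — Sep 29, Sep 30, Oct 1 — lands on Friday, 2027-10-01.
The date closing becomes effective: 77 calendar days after 2027-10-01 is 2027-12-17. 2027-12-17 is a Friday, so no roll-forward applies.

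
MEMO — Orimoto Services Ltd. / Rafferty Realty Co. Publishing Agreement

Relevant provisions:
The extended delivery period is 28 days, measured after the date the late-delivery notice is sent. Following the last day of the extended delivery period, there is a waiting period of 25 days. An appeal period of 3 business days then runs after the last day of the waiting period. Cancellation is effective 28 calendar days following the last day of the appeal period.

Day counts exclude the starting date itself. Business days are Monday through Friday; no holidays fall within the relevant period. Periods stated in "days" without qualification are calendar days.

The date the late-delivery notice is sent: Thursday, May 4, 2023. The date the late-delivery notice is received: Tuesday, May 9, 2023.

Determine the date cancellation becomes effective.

The last day of the extended delivery period: 28 calendar days after May 4, 2023 is June 1, 2023.
The last day of the waiting period: June 1, 2023 + 25 days = June 26, 2023.
From Monday, June 26, 2023, 3 business days (Jun 27, Jun 28, Jun 29, skipping weekends) brings us to Thursday, June 29, 2023, which is the last day of the appeal period.
The date cancellation becomes effective: June 29, 2023 + 28 days = July 27, 2023.

July 27, 2023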